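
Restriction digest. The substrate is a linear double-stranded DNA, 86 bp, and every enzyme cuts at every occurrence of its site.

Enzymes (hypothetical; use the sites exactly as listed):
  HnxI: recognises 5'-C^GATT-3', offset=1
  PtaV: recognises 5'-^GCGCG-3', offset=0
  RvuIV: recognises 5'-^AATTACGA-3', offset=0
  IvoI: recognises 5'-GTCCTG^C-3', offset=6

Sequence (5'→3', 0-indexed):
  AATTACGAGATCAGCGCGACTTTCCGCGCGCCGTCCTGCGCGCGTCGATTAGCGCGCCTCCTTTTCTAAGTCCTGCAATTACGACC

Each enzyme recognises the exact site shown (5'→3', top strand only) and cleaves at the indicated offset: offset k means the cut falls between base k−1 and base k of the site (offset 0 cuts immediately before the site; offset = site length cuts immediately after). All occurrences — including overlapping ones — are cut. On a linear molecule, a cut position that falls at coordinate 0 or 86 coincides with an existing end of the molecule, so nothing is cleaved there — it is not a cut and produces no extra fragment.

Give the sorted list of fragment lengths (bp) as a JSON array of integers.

Site scan:
  HnxI CGATT/1: at [45] ⇒ [46]
  PtaV GCGCG/0: at [13, 25, 37, 39, 51] ⇒ [13, 25, 37, 39, 51]
  RvuIV AATTACGA/0: at [0, 76] ⇒ [76] (position 0 is a terminus of the linear molecule — no cut)
  IvoI GTCCTGC/6: at [32, 69] ⇒ [38, 75]

All cut coordinates (distinct, sorted): [13, 25, 37, 38, 39, 46, 51, 75, 76]

Fragment lengths:
  [0,13): 13 bp
  [13,25): 12 bp
  [25,37): 12 bp
  [37,38): 1 bp
  [38,39): 1 bp
  [39,46): 7 bp
  [46,51): 5 bp
  [51,75): 24 bp
  [75,76): 1 bp
  [76,86): 10 bp

[1,1,1,5,7,10,12,12,13,24]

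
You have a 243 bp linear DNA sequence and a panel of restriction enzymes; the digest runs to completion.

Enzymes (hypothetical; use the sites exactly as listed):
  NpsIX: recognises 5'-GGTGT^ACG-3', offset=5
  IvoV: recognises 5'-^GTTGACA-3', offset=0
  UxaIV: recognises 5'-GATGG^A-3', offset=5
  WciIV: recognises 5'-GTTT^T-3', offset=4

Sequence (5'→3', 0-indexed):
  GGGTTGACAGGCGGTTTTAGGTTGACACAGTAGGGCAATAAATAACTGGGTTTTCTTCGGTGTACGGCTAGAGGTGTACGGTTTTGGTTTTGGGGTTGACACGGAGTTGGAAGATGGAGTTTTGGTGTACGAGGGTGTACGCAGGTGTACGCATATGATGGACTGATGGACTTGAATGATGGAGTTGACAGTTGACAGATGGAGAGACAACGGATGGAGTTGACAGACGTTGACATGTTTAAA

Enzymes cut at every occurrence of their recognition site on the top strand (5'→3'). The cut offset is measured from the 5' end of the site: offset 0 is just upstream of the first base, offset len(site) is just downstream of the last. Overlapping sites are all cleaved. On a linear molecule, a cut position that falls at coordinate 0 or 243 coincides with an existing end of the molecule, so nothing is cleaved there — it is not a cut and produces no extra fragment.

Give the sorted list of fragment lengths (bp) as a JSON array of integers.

[1,1,2,3,4,5,6,6,7,7,8,10,10,10,10,12,13,13,14,15,15,15,23,33]

Per-enzyme occurrences:
  NpsIX (GGTGTACG, off=5): starts [58, 72, 123, 133, 143] → cuts [63, 77, 128, 138, 148]
  IvoV (GTTGACA, off=0): starts [2, 20, 94, 183, 190, 218, 228] → cuts [2, 20, 94, 183, 190, 218, 228]
  UxaIV (GATGGA, off=5): starts [112, 156, 164, 177, 197, 212] → cuts [117, 161, 169, 182, 202, 217]
  WciIV (GTTTT, off=4): starts [13, 49, 80, 86, 118] → cuts [17, 53, 84, 90, 122]

All cut coordinates (distinct, sorted): [2, 17, 20, 53, 63, 77, 84, 90, 94, 117, 122, 128, 138, 148, 161, 169, 182, 183, 190, 202, 217, 218, 228]

Fragment lengths:
  [0,2): 2 bp
  [2,17): 15 bp
  [17,20): 3 bp
  [20,53): 33 bp
  [53,63): 10 bp
  [63,77): 14 bp
  [77,84): 7 bp
  [84,90): 6 bp
  [90,94): 4 bp
  [94,117): 23 bp
  [117,122): 5 bp
  [122,128): 6 bp
  [128,138): 10 bp
  [138,148): 10 bp
  [148,161): 13 bp
  [161,169): 8 bp
  [169,182): 13 bp
  [182,183): 1 bp
  [183,190): 7 bp
  [190,202): 12 bp
  [202,217): 15 bp
  [217,218): 1 bp
  [218,228): 10 bp
  [228,243): 15 bp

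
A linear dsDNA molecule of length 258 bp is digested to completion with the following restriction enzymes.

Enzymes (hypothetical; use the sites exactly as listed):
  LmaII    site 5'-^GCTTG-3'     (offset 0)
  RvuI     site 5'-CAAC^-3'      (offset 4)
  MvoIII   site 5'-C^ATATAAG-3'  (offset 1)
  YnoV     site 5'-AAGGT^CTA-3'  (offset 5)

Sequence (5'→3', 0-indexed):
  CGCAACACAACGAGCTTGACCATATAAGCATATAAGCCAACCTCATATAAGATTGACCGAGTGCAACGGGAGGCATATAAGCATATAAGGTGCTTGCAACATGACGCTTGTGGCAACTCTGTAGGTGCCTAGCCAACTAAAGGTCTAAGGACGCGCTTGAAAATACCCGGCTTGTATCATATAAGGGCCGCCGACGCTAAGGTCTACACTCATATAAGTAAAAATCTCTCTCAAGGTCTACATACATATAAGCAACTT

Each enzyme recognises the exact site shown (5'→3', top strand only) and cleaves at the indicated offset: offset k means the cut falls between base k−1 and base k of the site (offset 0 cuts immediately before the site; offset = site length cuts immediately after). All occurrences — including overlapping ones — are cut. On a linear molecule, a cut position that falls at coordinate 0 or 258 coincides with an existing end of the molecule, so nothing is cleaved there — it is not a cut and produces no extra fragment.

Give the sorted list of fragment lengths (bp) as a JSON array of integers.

Scan for sites:
  LmaII (GCTTG, off=0): starts [13, 91, 105, 154, 169] → cuts [13, 91, 105, 154, 169]
  RvuI (CAAC, off=4): starts [2, 7, 37, 63, 96, 113, 133, 252] → cuts [6, 11, 41, 67, 100, 117, 137, 256]
  MvoIII (CATATAAG, off=1): starts [20, 28, 43, 73, 81, 177, 210, 244] → cuts [21, 29, 44, 74, 82, 178, 211, 245]
  YnoV (AAGGTCTA, off=5): starts [139, 198, 232] → cuts [144, 203, 237]

Pooled cuts: [6, 11, 13, 21, 29, 41, 44, 67, 74, 82, 91, 100, 105, 117, 137, 144, 154, 169, 178, 203, 211, 237, 245, 256]

Fragments:
  [0,6): 6 bp
  [6,11): 5 bp
  [11,13): 2 bp
  [13,21): 8 bp
  [21,29): 8 bp
  [29,41): 12 bp
  [41,44): 3 bp
  [44,67): 23 bp
  [67,74): 7 bp
  [74,82): 8 bp
  [82,91): 9 bp
  [91,100): 9 bp
  [100,105): 5 bp
  [105,117): 12 bp
  [117,137): 20 bp
  [137,144): 7 bp
  [144,154): 10 bp
  [154,169): 15 bp
  [169,178): 9 bp
  [178,203): 25 bp
  [203,211): 8 bp
  [211,237): 26 bp
  [237,245): 8 bp
  [245,256): 11 bp
  [256,258): 2 bp

[2,2,3,5,5,6,7,7,8,8,8,8,8,9,9,9,10,11,12,12,15,20,23,25,26]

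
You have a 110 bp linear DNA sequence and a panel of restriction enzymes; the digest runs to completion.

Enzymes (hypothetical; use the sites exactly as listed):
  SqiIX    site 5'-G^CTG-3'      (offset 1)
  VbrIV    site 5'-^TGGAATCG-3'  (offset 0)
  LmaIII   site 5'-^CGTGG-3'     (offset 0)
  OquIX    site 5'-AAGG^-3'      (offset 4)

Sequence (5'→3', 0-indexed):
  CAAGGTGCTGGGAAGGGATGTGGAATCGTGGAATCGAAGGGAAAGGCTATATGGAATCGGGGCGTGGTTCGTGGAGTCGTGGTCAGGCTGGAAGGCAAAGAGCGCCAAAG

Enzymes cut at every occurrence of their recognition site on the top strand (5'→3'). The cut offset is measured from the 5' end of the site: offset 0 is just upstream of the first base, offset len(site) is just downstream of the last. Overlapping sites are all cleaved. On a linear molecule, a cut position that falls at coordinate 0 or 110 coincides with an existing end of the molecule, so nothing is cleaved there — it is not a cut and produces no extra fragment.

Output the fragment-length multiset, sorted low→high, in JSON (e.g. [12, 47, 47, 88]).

[2,2,4,5,5,6,6,7,8,8,9,10,11,12,15]

Scan for sites:
  SqiIX (GCTG, off=1): starts [6, 86] → cuts [7, 87]
  VbrIV (TGGAATCG, off=0): starts [20, 28, 51] → cuts [20, 28, 51]
  LmaIII (CGTGG, off=0): starts [26, 62, 69, 77] → cuts [26, 62, 69, 77]
  OquIX (AAGG, off=4): starts [1, 12, 36, 42, 91] → cuts [5, 16, 40, 46, 95]

All cut coordinates (distinct, sorted): [5, 7, 16, 20, 26, 28, 40, 46, 51, 62, 69, 77, 87, 95]

Fragment lengths:
  [0,5): 5 bp
  [5,7): 2 bp
  [7,16): 9 bp
  [16,20): 4 bp
  [20,26): 6 bp
  [26,28): 2 bp
  [28,40): 12 bp
  [40,46): 6 bp
  [46,51): 5 bp
  [51,62): 11 bp
  [62,69): 7 bp
  [69,77): 8 bp
  [77,87): 10 bp
  [87,95): 8 bp
  [95,110): 15 bp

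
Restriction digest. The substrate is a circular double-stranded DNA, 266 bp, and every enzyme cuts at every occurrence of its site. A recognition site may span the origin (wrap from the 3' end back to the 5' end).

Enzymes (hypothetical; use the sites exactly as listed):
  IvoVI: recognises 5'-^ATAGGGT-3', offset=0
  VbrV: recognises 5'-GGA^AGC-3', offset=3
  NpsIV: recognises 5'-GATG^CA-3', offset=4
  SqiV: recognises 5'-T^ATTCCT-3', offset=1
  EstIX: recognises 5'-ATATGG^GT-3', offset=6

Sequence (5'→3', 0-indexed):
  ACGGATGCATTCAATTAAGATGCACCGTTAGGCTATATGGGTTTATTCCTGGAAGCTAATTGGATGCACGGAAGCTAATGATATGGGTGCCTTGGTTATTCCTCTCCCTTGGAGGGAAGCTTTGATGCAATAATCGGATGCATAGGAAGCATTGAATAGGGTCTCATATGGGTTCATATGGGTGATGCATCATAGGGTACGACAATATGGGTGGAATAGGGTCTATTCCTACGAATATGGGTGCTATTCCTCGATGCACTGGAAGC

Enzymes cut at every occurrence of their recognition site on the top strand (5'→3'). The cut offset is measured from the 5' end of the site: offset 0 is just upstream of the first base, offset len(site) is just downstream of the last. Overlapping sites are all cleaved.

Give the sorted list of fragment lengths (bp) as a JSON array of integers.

Per-enzyme occurrences:
  IvoVI (ATAGGGT, off=0): starts [155, 191, 215] → cuts [155, 191, 215]
  VbrV (GGAAGC, off=3): starts [50, 69, 114, 144, 260] → cuts [53, 72, 117, 147, 263]
  NpsIV (GATGCA, off=4): starts [3, 18, 62, 123, 136, 183, 252] → cuts [7, 22, 66, 127, 140, 187, 256]
  SqiV (TATTCCT, off=1): starts [43, 96, 223, 244] → cuts [44, 97, 224, 245]
  EstIX (ATATGGGT, off=6): starts [34, 80, 165, 175, 204, 234] → cuts [40, 86, 171, 181, 210, 240]

Pooled cuts: [7, 22, 40, 44, 53, 66, 72, 86, 97, 117, 127, 140, 147, 155, 171, 181, 187, 191, 210, 215, 224, 240, 245, 256, 263]

Fragment lengths:
  7→22: 15 bp
  22→40: 18 bp
  40→44: 4 bp
  44→53: 9 bp
  53→66: 13 bp
  66→72: 6 bp
  72→86: 14 bp
  86→97: 11 bp
  97→117: 20 bp
  117→127: 10 bp
  127→140: 13 bp
  140→147: 7 bp
  147→155: 8 bp
  155→171: 16 bp
  171→181: 10 bp
  181→187: 6 bp
  187→191: 4 bp
  191→210: 19 bp
  210→215: 5 bp
  215→224: 9 bp
  224→240: 16 bp
  240→245: 5 bp
  245→256: 11 bp
  256→263: 7 bp
  263→7 (wrap): 266-263+7 = 10 bp

[4,4,5,5,6,6,7,7,8,9,9,10,10,10,11,11,13,13,14,15,16,16,18,19,20]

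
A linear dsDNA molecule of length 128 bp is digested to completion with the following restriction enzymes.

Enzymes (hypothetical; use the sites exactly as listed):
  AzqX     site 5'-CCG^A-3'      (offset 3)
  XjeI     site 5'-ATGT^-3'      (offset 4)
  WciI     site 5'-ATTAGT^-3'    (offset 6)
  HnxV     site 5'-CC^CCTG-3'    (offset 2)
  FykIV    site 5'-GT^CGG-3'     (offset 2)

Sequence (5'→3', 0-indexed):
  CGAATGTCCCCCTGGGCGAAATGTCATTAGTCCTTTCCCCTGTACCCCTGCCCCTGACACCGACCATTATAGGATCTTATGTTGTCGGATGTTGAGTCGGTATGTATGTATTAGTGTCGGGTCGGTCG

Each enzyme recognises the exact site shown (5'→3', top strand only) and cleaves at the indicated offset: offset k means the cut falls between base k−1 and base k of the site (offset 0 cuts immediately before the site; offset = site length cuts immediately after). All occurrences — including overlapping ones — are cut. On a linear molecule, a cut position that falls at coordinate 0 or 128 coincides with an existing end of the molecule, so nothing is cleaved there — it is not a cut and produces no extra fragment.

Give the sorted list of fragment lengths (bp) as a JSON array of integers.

[2,3,3,4,5,5,6,6,6,7,7,7,7,8,8,10,14,20]

Scan for sites:
  AzqX (CCGA, off=3): starts [59] → cuts [62]
  XjeI (ATGT, off=4): starts [3, 20, 78, 88, 101, 105] → cuts [7, 24, 82, 92, 105, 109]
  WciI (ATTAGT, off=6): starts [25, 109] → cuts [31, 115]
  HnxV (CCCCTG, off=2): starts [8, 36, 44, 50] → cuts [10, 38, 46, 52]
  FykIV (GTCGG, off=2): starts [83, 95, 115, 120] → cuts [85, 97, 117, 122]

All cut coordinates (distinct, sorted): [7, 10, 24, 31, 38, 46, 52, 62, 82, 85, 92, 97, 105, 109, 115, 117, 122]

Fragment lengths:
  [0,7): 7 bp
  [7,10): 3 bp
  [10,24): 14 bp
  [24,31): 7 bp
  [31,38): 7 bp
  [38,46): 8 bp
  [46,52): 6 bp
  [52,62): 10 bp
  [62,82): 20 bp
  [82,85): 3 bp
  [85,92): 7 bp
  [92,97): 5 bp
  [97,105): 8 bp
  [105,109): 4 bp
  [109,115): 6 bp
  [115,117): 2 bp
  [117,122): 5 bp
  [122,128): 6 bp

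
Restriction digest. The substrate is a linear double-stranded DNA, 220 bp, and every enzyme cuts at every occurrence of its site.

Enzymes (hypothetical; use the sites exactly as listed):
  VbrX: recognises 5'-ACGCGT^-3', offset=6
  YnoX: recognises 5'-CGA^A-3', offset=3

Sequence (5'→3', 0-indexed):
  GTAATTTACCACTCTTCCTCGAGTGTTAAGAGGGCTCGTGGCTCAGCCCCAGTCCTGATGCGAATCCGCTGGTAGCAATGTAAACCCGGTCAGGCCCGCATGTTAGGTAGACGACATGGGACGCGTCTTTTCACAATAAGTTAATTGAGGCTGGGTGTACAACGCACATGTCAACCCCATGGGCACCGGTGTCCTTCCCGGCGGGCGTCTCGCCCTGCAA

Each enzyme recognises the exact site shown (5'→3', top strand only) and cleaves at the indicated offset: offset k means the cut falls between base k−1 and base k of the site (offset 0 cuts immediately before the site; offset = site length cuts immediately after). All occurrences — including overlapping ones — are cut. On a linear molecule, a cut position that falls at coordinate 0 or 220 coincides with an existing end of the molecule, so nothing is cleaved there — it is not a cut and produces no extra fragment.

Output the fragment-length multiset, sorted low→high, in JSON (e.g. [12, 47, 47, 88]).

[63,63,94]

Site scan:
  VbrX ACGCGT/6: at [120] ⇒ [126]
  YnoX CGAA/3: at [60] ⇒ [63]

All cut coordinates (distinct, sorted): [63, 126]

Fragments:
  [0,63): 63 bp
  [63,126): 63 bp
  [126,220): 94 bp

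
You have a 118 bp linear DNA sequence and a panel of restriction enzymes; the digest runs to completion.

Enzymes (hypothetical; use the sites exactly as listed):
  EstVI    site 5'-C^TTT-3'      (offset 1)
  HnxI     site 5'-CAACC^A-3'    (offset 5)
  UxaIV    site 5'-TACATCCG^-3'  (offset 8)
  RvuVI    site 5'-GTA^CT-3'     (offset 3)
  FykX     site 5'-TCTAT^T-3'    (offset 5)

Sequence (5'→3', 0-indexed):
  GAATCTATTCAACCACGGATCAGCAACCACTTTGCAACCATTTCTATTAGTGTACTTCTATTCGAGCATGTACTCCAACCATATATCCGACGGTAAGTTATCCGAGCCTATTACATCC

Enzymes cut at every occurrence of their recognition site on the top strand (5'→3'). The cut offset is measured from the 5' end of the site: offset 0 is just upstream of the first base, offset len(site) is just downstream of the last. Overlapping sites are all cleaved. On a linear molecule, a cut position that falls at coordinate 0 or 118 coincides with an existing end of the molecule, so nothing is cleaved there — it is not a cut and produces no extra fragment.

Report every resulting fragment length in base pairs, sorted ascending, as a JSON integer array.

[2,6,7,7,8,8,8,9,11,14,38]

Site scan:
  EstVI (CTTT, off=1): starts [29] → cuts [30]
  HnxI (CAACCA, off=5): starts [9, 23, 34, 75] → cuts [14, 28, 39, 80]
  UxaIV (TACATCCG, off=8): no sites
  RvuVI (GTACT, off=3): starts [51, 69] → cuts [54, 72]
  FykX (TCTATT, off=5): starts [3, 42, 56] → cuts [8, 47, 61]

All cut coordinates (distinct, sorted): [8, 14, 28, 30, 39, 47, 54, 61, 72, 80]

Fragments:
  [0,8): 8 bp
  [8,14): 6 bp
  [14,28): 14 bp
  [28,30): 2 bp
  [30,39): 9 bp
  [39,47): 8 bp
  [47,54): 7 bp
  [54,61): 7 bp
  [61,72): 11 bp
  [72,80): 8 bp
  [80,118): 38 bp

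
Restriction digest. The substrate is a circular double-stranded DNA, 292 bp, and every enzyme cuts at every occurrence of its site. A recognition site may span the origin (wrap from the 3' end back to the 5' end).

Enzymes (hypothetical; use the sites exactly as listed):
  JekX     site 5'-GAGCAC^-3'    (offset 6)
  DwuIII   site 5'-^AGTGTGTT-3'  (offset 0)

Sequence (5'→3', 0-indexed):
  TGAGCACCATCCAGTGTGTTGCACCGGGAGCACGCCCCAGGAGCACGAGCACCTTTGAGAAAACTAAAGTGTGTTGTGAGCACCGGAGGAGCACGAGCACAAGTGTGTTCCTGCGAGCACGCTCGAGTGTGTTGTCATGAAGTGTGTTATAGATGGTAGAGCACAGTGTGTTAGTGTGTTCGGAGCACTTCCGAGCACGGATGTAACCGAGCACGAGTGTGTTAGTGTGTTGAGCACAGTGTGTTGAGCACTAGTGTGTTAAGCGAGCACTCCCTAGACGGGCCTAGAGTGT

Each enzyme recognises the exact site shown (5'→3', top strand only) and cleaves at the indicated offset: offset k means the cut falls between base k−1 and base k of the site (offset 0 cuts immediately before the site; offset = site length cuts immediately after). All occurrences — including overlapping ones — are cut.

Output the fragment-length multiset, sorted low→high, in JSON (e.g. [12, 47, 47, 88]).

Per-enzyme occurrences:
  JekX (GAGCAC, off=6): starts [1, 27, 40, 46, 77, 88, 94, 114, 158, 182, 192, 208, 231, 245, 264] → cuts [7, 33, 46, 52, 83, 94, 100, 120, 164, 188, 198, 214, 237, 251, 270]
  DwuIII (AGTGTGTT, off=0): starts [12, 67, 101, 125, 140, 164, 172, 215, 223, 237, 252] → cuts [12, 67, 101, 125, 140, 164, 172, 215, 223, 237, 252]

Pooled cuts: [7, 12, 33, 46, 52, 67, 83, 94, 100, 101, 120, 125, 140, 164, 172, 188, 198, 214, 215, 223, 237, 251, 252, 270]

Fragments:
  7→12: 5 bp
  12→33: 21 bp
  33→46: 13 bp
  46→52: 6 bp
  52→67: 15 bp
  67→83: 16 bp
  83→94: 11 bp
  94→100: 6 bp
  100→101: 1 bp
  101→120: 19 bp
  120→125: 5 bp
  125→140: 15 bp
  140→164: 24 bp
  164→172: 8 bp
  172→188: 16 bp
  188→198: 10 bp
  198→214: 16 bp
  214→215: 1 bp
  215→223: 8 bp
  223→237: 14 bp
  237→251: 14 bp
  251→252: 1 bp
  252→270: 18 bp
  270→7 (wrap): 292-270+7 = 29 bp

[1,1,1,5,5,6,6,8,8,10,11,13,14,14,15,15,16,16,16,18,19,21,24,29]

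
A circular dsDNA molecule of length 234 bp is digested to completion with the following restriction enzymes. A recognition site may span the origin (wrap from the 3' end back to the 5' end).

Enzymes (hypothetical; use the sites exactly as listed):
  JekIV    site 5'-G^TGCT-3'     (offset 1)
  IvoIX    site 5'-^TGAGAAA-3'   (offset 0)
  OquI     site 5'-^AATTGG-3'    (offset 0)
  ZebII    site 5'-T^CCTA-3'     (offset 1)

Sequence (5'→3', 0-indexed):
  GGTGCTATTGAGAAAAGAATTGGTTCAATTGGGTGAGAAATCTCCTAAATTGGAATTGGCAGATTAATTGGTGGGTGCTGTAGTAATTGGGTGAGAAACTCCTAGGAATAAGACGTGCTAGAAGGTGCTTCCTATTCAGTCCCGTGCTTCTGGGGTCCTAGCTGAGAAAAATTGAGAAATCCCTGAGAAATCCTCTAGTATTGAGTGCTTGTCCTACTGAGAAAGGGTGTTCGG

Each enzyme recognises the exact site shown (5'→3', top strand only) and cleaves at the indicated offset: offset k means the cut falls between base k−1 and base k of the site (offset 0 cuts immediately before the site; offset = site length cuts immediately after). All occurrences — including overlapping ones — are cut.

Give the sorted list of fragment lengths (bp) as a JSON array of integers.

[4,5,5,6,6,6,7,7,7,9,9,9,9,10,10,10,10,11,12,12,14,15,19,22]

Site scan:
  JekIV (GTGCT, off=1): starts [1, 74, 114, 124, 143, 204] → cuts [2, 75, 115, 125, 144, 205]
  IvoIX (TGAGAAA, off=0): starts [8, 33, 91, 162, 172, 183, 217] → cuts [8, 33, 91, 162, 172, 183, 217]
  OquI (AATTGG, off=0): starts [17, 26, 47, 53, 65, 84] → cuts [17, 26, 47, 53, 65, 84]
  ZebII (TCCTA, off=1): starts [42, 99, 129, 155, 211] → cuts [43, 100, 130, 156, 212]

All cut coordinates (distinct, sorted): [2, 8, 17, 26, 33, 43, 47, 53, 65, 75, 84, 91, 100, 115, 125, 130, 144, 156, 162, 172, 183, 205, 212, 217]

Fragments:
  2→8: 6 bp
  8→17: 9 bp
  17→26: 9 bp
  26→33: 7 bp
  33→43: 10 bp
  43→47: 4 bp
  47→53: 6 bp
  53→65: 12 bp
  65→75: 10 bp
  75→84: 9 bp
  84→91: 7 bp
  91→100: 9 bp
  100→115: 15 bp
  115→125: 10 bp
  125→130: 5 bp
  130→144: 14 bp
  144→156: 12 bp
  156→162: 6 bp
  162→172: 10 bp
  172→183: 11 bp
  183→205: 22 bp
  205→212: 7 bp
  212→217: 5 bp
  217→2 (wrap): 234-217+2 = 19 bp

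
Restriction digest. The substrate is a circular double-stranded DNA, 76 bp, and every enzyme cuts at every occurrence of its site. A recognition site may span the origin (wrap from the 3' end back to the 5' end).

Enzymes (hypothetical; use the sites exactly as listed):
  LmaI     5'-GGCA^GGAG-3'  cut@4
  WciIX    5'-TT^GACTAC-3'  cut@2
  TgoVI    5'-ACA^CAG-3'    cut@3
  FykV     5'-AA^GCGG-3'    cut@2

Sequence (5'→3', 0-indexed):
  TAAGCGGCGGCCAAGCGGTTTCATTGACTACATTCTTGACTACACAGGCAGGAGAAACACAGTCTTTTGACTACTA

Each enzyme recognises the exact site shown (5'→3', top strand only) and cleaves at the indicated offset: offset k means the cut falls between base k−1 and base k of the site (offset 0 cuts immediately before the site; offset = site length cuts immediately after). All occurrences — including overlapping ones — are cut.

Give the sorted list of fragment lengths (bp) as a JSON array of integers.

[6,7,9,9,11,11,11,12]

Site scan:
  LmaI GGCAGGAG/4: at [46] ⇒ [50]
  WciIX TTGACTAC/2: at [23, 35, 66] ⇒ [25, 37, 68]
  TgoVI ACACAG/3: at [41, 56] ⇒ [44, 59]
  FykV AAGCGG/2: at [1, 12] ⇒ [3, 14]

All cut coordinates (distinct, sorted): [3, 14, 25, 37, 44, 50, 59, 68]

Fragment lengths:
  3→14: 11 bp
  14→25: 11 bp
  25→37: 12 bp
  37→44: 7 bp
  44→50: 6 bp
  50→59: 9 bp
  59→68: 9 bp
  68→3 (wrap): 76-68+3 = 11 bp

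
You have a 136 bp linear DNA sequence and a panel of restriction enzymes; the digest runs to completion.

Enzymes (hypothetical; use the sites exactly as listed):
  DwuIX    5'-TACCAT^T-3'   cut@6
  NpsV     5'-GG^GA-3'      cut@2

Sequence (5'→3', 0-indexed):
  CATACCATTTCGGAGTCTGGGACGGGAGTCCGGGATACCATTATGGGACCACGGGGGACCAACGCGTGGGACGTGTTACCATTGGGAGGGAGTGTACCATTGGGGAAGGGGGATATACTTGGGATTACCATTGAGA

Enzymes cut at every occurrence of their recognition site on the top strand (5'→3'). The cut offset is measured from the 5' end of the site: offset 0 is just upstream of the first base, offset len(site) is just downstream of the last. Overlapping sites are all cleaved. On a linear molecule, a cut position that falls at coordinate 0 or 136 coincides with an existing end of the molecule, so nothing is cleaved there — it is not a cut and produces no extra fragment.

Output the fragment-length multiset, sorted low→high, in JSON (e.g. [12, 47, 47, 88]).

Per-enzyme occurrences:
  DwuIX (TACCATT, off=6): starts [2, 35, 76, 94, 125] → cuts [8, 41, 82, 100, 131]
  NpsV (GGGA, off=2): starts [18, 23, 31, 44, 54, 67, 83, 87, 102, 109, 120] → cuts [20, 25, 33, 46, 56, 69, 85, 89, 104, 111, 122]

Pooled cuts: [8, 20, 25, 33, 41, 46, 56, 69, 82, 85, 89, 100, 104, 111, 122, 131]

Fragment lengths:
  [0,8): 8 bp
  [8,20): 12 bp
  [20,25): 5 bp
  [25,33): 8 bp
  [33,41): 8 bp
  [41,46): 5 bp
  [46,56): 10 bp
  [56,69): 13 bp
  [69,82): 13 bp
  [82,85): 3 bp
  [85,89): 4 bp
  [89,100): 11 bp
  [100,104): 4 bp
  [104,111): 7 bp
  [111,122): 11 bp
  [122,131): 9 bp
  [131,136): 5 bp

[3,4,4,5,5,5,7,8,8,8,9,10,11,11,12,13,13]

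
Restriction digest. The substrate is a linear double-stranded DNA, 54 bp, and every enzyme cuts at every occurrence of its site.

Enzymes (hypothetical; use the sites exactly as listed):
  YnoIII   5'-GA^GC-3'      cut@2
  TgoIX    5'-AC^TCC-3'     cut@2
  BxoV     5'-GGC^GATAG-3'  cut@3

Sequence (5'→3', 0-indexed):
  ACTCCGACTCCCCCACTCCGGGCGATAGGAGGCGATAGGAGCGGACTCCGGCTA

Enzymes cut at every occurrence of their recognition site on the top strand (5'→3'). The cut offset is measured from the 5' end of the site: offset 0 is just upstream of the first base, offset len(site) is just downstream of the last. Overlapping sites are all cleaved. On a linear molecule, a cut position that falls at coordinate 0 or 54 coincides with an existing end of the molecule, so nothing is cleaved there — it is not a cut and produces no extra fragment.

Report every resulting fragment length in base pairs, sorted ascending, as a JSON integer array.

[2,6,6,7,7,8,8,10]

Scan for sites:
  YnoIII GAGC/2: at [38] ⇒ [40]
  TgoIX ACTCC/2: at [0, 6, 14, 44] ⇒ [2, 8, 16, 46]
  BxoV GGCGATAG/3: at [20, 30] ⇒ [23, 33]

Pooled cuts: [2, 8, 16, 23, 33, 40, 46]

Fragments:
  [0,2): 2 bp
  [2,8): 6 bp
  [8,16): 8 bp
  [16,23): 7 bp
  [23,33): 10 bp
  [33,40): 7 bp
  [40,46): 6 bp
  [46,54): 8 bp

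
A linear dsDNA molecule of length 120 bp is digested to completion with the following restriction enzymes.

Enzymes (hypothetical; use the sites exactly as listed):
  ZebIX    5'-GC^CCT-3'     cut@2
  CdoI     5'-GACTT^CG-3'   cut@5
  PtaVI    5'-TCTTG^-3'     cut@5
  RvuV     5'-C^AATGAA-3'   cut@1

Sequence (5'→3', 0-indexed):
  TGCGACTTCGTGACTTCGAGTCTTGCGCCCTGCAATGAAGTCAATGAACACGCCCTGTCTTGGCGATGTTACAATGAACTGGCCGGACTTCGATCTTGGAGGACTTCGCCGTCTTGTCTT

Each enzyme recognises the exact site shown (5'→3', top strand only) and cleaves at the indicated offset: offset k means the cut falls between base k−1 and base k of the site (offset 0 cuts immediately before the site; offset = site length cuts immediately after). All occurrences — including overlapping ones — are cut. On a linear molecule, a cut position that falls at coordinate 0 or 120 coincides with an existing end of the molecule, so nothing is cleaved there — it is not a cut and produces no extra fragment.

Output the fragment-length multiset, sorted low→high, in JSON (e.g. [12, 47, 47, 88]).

Per-enzyme occurrences:
  ZebIX (GCCCT, off=2): starts [26, 51] → cuts [28, 53]
  CdoI (GACTTCG, off=5): starts [3, 11, 85, 101] → cuts [8, 16, 90, 106]
  PtaVI (TCTTG, off=5): starts [20, 57, 93, 111] → cuts [25, 62, 98, 116]
  RvuV (CAATGAA, off=1): starts [32, 41, 71] → cuts [33, 42, 72]

Pooled cuts: [8, 16, 25, 28, 33, 42, 53, 62, 72, 90, 98, 106, 116]

Fragments:
  [0,8): 8 bp
  [8,16): 8 bp
  [16,25): 9 bp
  [25,28): 3 bp
  [28,33): 5 bp
  [33,42): 9 bp
  [42,53): 11 bp
  [53,62): 9 bp
  [62,72): 10 bp
  [72,90): 18 bp
  [90,98): 8 bp
  [98,106): 8 bp
  [106,116): 10 bp
  [116,120): 4 bp

[3,4,5,8,8,8,8,9,9,9,10,10,11,18]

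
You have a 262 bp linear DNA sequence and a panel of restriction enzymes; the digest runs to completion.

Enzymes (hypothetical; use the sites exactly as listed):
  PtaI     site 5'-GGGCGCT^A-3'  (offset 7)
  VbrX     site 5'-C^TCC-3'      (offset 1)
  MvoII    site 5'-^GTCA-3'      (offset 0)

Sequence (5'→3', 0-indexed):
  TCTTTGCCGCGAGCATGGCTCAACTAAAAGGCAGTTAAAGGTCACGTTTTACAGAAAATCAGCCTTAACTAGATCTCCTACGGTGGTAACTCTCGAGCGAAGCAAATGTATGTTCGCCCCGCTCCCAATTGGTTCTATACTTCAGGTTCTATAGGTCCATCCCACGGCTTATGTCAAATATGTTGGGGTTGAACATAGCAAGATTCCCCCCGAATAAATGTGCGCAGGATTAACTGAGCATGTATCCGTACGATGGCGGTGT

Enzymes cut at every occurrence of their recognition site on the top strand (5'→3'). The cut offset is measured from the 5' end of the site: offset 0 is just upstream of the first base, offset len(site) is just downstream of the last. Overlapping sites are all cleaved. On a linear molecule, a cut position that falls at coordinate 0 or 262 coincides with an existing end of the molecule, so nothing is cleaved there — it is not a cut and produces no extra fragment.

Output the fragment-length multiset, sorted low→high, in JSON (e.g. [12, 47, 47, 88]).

Site scan:
  PtaI (GGGCGCTA, off=7): no sites
  VbrX CTCC/1: at [74, 121] ⇒ [75, 122]
  MvoII GTCA/0: at [40, 172] ⇒ [40, 172]

All cut coordinates (distinct, sorted): [40, 75, 122, 172]

Fragment lengths:
  [0,40): 40 bp
  [40,75): 35 bp
  [75,122): 47 bp
  [122,172): 50 bp
  [172,262): 90 bp

[35,40,47,50,90]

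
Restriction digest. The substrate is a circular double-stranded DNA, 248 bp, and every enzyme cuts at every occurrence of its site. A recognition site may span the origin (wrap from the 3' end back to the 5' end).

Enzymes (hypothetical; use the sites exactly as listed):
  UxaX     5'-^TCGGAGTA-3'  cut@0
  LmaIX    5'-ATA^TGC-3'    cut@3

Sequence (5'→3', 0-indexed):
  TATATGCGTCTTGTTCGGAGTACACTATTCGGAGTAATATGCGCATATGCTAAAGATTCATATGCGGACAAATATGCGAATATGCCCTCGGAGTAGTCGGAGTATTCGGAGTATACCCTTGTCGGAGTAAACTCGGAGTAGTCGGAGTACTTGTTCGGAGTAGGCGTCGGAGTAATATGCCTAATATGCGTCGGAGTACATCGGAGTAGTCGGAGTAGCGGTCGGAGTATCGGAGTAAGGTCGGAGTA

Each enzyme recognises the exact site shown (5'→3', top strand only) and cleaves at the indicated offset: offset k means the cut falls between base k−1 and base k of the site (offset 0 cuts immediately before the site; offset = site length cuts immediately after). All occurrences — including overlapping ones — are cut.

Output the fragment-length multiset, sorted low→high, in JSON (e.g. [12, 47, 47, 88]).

Site scan:
  UxaX TCGGAGTA/0: at [14, 28, 87, 96, 105, 121, 132, 141, 154, 166, 190, 200, 209, 221, 229, 240] ⇒ [14, 28, 87, 96, 105, 121, 132, 141, 154, 166, 190, 200, 209, 221, 229, 240]
  LmaIX ATATGC/3: at [1, 36, 44, 59, 71, 79, 174, 183] ⇒ [4, 39, 47, 62, 74, 82, 177, 186]

All cut coordinates (distinct, sorted): [4, 14, 28, 39, 47, 62, 74, 82, 87, 96, 105, 121, 132, 141, 154, 166, 177, 186, 190, 200, 209, 221, 229, 240]

Fragments:
  4→14: 10 bp
  14→28: 14 bp
  28→39: 11 bp
  39→47: 8 bp
  47→62: 15 bp
  62→74: 12 bp
  74→82: 8 bp
  82→87: 5 bp
  87→96: 9 bp
  96→105: 9 bp
  105→121: 16 bp
  121→132: 11 bp
  132→141: 9 bp
  141→154: 13 bp
  154→166: 12 bp
  166→177: 11 bp
  177→186: 9 bp
  186→190: 4 bp
  190→200: 10 bp
  200→209: 9 bp
  209→221: 12 bp
  221→229: 8 bp
  229→240: 11 bp
  240→4 (wrap): 248-240+4 = 12 bp

[4,5,8,8,8,9,9,9,9,9,10,10,11,11,11,11,12,12,12,12,13,14,15,16]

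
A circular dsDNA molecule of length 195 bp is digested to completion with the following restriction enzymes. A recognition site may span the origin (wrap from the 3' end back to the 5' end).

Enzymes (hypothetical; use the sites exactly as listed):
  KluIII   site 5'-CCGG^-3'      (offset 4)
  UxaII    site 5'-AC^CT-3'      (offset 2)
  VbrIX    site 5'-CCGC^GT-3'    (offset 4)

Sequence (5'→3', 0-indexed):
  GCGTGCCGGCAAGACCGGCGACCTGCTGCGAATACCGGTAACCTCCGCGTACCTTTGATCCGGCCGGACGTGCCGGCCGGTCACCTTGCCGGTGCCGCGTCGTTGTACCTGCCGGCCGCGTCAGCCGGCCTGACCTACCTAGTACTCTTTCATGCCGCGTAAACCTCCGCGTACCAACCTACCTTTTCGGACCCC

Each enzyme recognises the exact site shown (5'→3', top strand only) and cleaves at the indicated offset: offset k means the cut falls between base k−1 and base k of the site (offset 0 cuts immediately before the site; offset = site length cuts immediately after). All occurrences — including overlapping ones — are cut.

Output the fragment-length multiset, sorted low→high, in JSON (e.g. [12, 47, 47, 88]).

[4,4,4,4,4,4,4,4,4,6,6,6,6,6,7,7,8,8,9,9,9,10,11,15,16,20]

Per-enzyme occurrences:
  KluIII CCGG/4: at [5, 14, 34, 59, 63, 72, 76, 88, 111, 124] ⇒ [9, 18, 38, 63, 67, 76, 80, 92, 115, 128]
  UxaII ACCT/2: at [20, 40, 50, 82, 106, 132, 136, 162, 176, 180] ⇒ [22, 42, 52, 84, 108, 134, 138, 164, 178, 182]
  VbrIX CCGCGT/4: at [44, 94, 115, 154, 166, 193] ⇒ [2, 48, 98, 119, 158, 170]

All cut coordinates (distinct, sorted): [2, 9, 18, 22, 38, 42, 48, 52, 63, 67, 76, 80, 84, 92, 98, 108, 115, 119, 128, 134, 138, 158, 164, 170, 178, 182]

Fragments:
  2→9: 7 bp
  9→18: 9 bp
  18→22: 4 bp
  22→38: 16 bp
  38→42: 4 bp
  42→48: 6 bp
  48→52: 4 bp
  52→63: 11 bp
  63→67: 4 bp
  67→76: 9 bp
  76→80: 4 bp
  80→84: 4 bp
  84→92: 8 bp
  92→98: 6 bp
  98→108: 10 bp
  108→115: 7 bp
  115→119: 4 bp
  119→128: 9 bp
  128→134: 6 bp
  134→138: 4 bp
  138→158: 20 bp
  158→164: 6 bp
  164→170: 6 bp
  170→178: 8 bp
  178→182: 4 bp
  182→2 (wrap): 195-182+2 = 15 bp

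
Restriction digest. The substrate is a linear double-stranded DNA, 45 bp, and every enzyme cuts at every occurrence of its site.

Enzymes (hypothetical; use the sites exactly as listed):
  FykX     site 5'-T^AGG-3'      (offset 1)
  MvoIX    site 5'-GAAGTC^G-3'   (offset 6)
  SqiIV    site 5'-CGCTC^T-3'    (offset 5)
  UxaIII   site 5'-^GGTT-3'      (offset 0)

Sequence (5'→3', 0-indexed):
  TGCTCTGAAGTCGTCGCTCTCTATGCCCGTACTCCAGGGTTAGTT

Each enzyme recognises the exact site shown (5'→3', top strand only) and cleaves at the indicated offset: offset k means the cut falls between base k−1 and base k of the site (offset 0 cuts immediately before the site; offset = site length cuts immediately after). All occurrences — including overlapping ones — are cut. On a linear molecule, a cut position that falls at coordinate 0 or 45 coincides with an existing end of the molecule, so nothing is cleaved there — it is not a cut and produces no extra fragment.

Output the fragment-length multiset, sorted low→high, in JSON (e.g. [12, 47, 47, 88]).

Site scan:
  FykX (TAGG, off=1): no sites
  MvoIX (GAAGTCG, off=6): starts [6] → cuts [12]
  SqiIV (CGCTCT, off=5): starts [14] → cuts [19]
  UxaIII (GGTT, off=0): starts [37] → cuts [37]

All cut coordinates (distinct, sorted): [12, 19, 37]

Fragments:
  [0,12): 12 bp
  [12,19): 7 bp
  [19,37): 18 bp
  [37,45): 8 bp

[7,8,12,18]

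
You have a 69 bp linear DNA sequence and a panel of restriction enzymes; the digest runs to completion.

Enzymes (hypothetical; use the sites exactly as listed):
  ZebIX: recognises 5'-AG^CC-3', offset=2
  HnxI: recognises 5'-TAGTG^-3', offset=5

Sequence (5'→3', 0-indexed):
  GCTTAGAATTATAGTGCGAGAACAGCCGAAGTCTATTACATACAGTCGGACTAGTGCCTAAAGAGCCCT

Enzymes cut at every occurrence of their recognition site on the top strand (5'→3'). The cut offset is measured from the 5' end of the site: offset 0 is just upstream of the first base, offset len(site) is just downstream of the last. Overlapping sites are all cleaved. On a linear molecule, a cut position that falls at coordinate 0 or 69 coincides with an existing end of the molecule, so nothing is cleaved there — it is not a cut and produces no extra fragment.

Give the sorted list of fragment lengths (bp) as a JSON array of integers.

Per-enzyme occurrences:
  ZebIX AGCC/2: at [23, 63] ⇒ [25, 65]
  HnxI TAGTG/5: at [11, 51] ⇒ [16, 56]

All cut coordinates (distinct, sorted): [16, 25, 56, 65]

Fragment lengths:
  [0,16): 16 bp
  [16,25): 9 bp
  [25,56): 31 bp
  [56,65): 9 bp
  [65,69): 4 bp

[4,9,9,16,31]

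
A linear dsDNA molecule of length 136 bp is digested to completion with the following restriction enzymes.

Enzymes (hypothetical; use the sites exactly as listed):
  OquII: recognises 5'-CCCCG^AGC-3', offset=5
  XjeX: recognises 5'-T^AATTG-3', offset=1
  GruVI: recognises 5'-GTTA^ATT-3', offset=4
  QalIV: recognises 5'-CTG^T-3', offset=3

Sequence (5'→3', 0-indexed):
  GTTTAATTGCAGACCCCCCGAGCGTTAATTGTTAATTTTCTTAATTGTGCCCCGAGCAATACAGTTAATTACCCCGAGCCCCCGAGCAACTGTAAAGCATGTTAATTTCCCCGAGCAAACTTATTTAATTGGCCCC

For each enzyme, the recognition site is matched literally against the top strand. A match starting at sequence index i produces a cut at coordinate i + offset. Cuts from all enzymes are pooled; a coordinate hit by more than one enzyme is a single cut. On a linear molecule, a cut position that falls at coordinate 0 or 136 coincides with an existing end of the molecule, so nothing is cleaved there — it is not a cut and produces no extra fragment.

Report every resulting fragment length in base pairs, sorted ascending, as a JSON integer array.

Per-enzyme occurrences:
  OquII CCCCGAGC/5: at [15, 49, 71, 79, 108] ⇒ [20, 54, 76, 84, 113]
  XjeX TAATTG/1: at [3, 25, 41, 125] ⇒ [4, 26, 42, 126]
  GruVI GTTAATT/4: at [23, 30, 63, 100] ⇒ [27, 34, 67, 104]
  QalIV CTGT/3: at [89] ⇒ [92]

All cut coordinates (distinct, sorted): [4, 20, 26, 27, 34, 42, 54, 67, 76, 84, 92, 104, 113, 126]

Fragment lengths:
  [0,4): 4 bp
  [4,20): 16 bp
  [20,26): 6 bp
  [26,27): 1 bp
  [27,34): 7 bp
  [34,42): 8 bp
  [42,54): 12 bp
  [54,67): 13 bp
  [67,76): 9 bp
  [76,84): 8 bp
  [84,92): 8 bp
  [92,104): 12 bp
  [104,113): 9 bp
  [113,126): 13 bp
  [126,136): 10 bp

[1,4,6,7,8,8,8,9,9,10,12,12,13,13,16]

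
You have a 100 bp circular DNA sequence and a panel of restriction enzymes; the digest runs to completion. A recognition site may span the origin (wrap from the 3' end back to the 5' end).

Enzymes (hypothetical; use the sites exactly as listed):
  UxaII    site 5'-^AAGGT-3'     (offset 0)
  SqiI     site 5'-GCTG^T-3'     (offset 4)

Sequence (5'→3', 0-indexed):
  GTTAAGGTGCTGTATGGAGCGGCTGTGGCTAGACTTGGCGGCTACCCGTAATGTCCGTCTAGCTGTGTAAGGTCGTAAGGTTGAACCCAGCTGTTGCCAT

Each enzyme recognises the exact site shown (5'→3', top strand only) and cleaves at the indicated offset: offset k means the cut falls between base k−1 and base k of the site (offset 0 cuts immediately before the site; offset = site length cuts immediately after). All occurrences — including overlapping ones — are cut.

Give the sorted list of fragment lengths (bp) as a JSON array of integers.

[3,8,9,10,13,17,40]

Scan for sites:
  UxaII AAGGT/0: at [3, 68, 76] ⇒ [3, 68, 76]
  SqiI GCTGT/4: at [8, 21, 61, 89] ⇒ [12, 25, 65, 93]

Pooled cuts: [3, 12, 25, 65, 68, 76, 93]

Fragment lengths:
  3→12: 9 bp
  12→25: 13 bp
  25→65: 40 bp
  65→68: 3 bp
  68→76: 8 bp
  76→93: 17 bp
  93→3 (wrap): 100-93+3 = 10 bp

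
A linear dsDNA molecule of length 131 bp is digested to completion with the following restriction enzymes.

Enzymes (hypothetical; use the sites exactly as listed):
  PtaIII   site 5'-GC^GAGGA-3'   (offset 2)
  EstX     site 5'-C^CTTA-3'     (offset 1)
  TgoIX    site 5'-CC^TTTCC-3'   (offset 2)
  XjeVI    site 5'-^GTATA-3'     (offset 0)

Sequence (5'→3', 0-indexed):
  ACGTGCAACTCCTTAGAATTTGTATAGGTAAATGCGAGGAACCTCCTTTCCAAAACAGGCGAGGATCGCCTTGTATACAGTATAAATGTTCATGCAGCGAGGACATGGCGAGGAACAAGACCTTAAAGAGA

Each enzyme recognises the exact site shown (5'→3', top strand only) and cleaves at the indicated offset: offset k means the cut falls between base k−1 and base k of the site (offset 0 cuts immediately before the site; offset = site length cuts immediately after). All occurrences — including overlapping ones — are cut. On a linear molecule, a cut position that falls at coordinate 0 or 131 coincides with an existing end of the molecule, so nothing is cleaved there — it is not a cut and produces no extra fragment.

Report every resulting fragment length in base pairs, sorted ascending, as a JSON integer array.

[7,10,10,11,11,11,12,12,14,14,19]

Site scan:
  PtaIII (GCGAGGA, off=2): starts [33, 58, 96, 107] → cuts [35, 60, 98, 109]
  EstX (CCTTA, off=1): starts [10, 120] → cuts [11, 121]
  TgoIX (CCTTTCC, off=2): starts [44] → cuts [46]
  XjeVI (GTATA, off=0): starts [21, 72, 79] → cuts [21, 72, 79]

Pooled cuts: [11, 21, 35, 46, 60, 72, 79, 98, 109, 121]

Fragments:
  [0,11): 11 bp
  [11,21): 10 bp
  [21,35): 14 bp
  [35,46): 11 bp
  [46,60): 14 bp
  [60,72): 12 bp
  [72,79): 7 bp
  [79,98): 19 bp
  [98,109): 11 bp
  [109,121): 12 bp
  [121,131): 10 bp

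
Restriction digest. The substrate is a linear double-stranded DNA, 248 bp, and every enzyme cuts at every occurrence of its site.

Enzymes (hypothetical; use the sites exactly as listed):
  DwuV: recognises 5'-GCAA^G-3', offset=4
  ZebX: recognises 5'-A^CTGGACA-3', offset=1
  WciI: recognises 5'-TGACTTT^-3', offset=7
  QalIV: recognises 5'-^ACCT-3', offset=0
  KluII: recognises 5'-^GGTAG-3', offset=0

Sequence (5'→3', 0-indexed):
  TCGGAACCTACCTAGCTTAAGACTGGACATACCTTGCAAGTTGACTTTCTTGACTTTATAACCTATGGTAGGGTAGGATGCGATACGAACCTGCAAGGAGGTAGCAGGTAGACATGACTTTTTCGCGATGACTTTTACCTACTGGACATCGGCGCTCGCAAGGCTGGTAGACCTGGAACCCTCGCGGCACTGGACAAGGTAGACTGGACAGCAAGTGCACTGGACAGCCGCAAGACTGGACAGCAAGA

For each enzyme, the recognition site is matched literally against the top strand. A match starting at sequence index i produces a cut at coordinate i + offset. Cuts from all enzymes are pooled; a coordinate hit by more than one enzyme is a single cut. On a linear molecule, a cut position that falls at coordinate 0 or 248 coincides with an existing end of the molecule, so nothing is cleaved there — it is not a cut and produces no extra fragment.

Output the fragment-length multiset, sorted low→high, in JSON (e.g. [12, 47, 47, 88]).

[1,2,2,3,3,4,4,5,5,5,5,5,6,6,7,8,8,8,9,9,9,11,11,13,14,14,15,17,19,20]

Per-enzyme occurrences:
  DwuV (GCAAG, off=4): starts [35, 92, 157, 210, 229, 242] → cuts [39, 96, 161, 214, 233, 246]
  ZebX (ACTGGACA, off=1): starts [21, 140, 188, 202, 218, 234] → cuts [22, 141, 189, 203, 219, 235]
  WciI (TGACTTT, off=7): starts [41, 50, 114, 128] → cuts [48, 57, 121, 135]
  QalIV (ACCT, off=0): starts [5, 9, 30, 60, 88, 136, 170] → cuts [5, 9, 30, 60, 88, 136, 170]
  KluII (GGTAG, off=0): starts [66, 71, 99, 106, 165, 197] → cuts [66, 71, 99, 106, 165, 197]

All cut coordinates (distinct, sorted): [5, 9, 22, 30, 39, 48, 57, 60, 66, 71, 88, 96, 99, 106, 121, 135, 136, 141, 161, 165, 170, 189, 197, 203, 214, 219, 233, 235, 246]

Fragment lengths:
  [0,5): 5 bp
  [5,9): 4 bp
  [9,22): 13 bp
  [22,30): 8 bp
  [30,39): 9 bp
  [39,48): 9 bp
  [48,57): 9 bp
  [57,60): 3 bp
  [60,66): 6 bp
  [66,71): 5 bp
  [71,88): 17 bp
  [88,96): 8 bp
  [96,99): 3 bp
  [99,106): 7 bp
  [106,121): 15 bp
  [121,135): 14 bp
  [135,136): 1 bp
  [136,141): 5 bp
  [141,161): 20 bp
  [161,165): 4 bp
  [165,170): 5 bp
  [170,189): 19 bp
  [189,197): 8 bp
  [197,203): 6 bp
  [203,214): 11 bp
  [214,219): 5 bp
  [219,233): 14 bp
  [233,235): 2 bp
  [235,246): 11 bp
  [246,248): 2 bp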